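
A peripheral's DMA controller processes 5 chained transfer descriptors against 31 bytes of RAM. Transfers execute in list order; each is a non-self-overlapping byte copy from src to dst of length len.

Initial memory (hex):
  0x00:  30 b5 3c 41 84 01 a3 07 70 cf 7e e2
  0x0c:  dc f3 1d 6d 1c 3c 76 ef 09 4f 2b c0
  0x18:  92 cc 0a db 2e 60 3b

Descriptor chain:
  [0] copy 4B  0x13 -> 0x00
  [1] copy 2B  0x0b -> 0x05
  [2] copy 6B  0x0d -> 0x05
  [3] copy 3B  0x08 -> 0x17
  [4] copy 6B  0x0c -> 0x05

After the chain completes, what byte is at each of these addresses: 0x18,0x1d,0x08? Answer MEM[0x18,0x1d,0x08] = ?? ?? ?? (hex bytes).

#0 dst[0x00+4] := {0xef,0x09,0x4f,0x2b}
#1 dst[0x05+2] := {0xe2,0xdc}
#2 dst[0x05+6] := {0xf3,0x1d,0x6d,0x1c,0x3c,0x76}
#3 dst[0x17+3] := {0x1c,0x3c,0x76}
#4 dst[0x05+6] := {0xdc,0xf3,0x1d,0x6d,0x1c,0x3c}
query mem[0x18]=0x3c, mem[0x1d]=0x60, mem[0x08]=0x6d

MEM[0x18,0x1d,0x08] = 3c 60 6d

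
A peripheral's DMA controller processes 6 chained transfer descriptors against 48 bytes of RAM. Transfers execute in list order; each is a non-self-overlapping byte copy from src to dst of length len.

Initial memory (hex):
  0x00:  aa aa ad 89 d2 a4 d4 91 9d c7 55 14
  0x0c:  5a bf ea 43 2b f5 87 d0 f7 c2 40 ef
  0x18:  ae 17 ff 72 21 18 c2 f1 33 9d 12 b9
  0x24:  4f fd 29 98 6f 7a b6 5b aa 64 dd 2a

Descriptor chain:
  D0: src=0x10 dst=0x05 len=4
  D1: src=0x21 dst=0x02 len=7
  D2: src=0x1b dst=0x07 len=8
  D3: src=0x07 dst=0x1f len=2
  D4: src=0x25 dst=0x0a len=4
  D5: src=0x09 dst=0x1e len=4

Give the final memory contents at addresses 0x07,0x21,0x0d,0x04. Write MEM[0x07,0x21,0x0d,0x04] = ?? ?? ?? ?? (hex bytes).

MEM[0x07,0x21,0x0d,0x04] = 72 98 6f b9

D0: mem[0x05..0x08] <- [2b f5 87 d0]
D1: mem[0x02..0x08] <- [9d 12 b9 4f fd 29 98]
D2: mem[0x07..0x0e] <- [72 21 18 c2 f1 33 9d 12]
D3: mem[0x1f..0x20] <- [72 21]
D4: mem[0x0a..0x0d] <- [fd 29 98 6f]
D5: mem[0x1e..0x21] <- [18 fd 29 98]
query mem[0x07]=0x72, mem[0x21]=0x98, mem[0x0d]=0x6f, mem[0x04]=0xb9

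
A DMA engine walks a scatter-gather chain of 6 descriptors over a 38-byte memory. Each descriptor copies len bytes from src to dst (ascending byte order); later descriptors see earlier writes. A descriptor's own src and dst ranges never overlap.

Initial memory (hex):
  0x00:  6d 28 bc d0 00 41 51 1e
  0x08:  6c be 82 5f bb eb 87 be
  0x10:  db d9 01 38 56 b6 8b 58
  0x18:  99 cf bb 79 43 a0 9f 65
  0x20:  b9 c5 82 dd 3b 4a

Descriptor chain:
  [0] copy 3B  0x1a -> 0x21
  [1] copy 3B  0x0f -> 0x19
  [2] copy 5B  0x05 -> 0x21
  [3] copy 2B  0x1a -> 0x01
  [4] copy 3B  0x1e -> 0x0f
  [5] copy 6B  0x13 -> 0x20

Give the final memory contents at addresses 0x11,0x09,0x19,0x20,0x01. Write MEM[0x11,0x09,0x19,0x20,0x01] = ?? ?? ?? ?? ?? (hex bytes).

[0] 0x1a->0x21 len=3 : bb 79 43
[1] 0x0f->0x19 len=3 : be db d9
[2] 0x05->0x21 len=5 : 41 51 1e 6c be
[3] 0x1a->0x01 len=2 : db d9
[4] 0x1e->0x0f len=3 : 9f 65 b9
[5] 0x13->0x20 len=6 : 38 56 b6 8b 58 99
query mem[0x11]=0xb9, mem[0x09]=0xbe, mem[0x19]=0xbe, mem[0x20]=0x38, mem[0x01]=0xdb

MEM[0x11,0x09,0x19,0x20,0x01] = b9 be be 38 db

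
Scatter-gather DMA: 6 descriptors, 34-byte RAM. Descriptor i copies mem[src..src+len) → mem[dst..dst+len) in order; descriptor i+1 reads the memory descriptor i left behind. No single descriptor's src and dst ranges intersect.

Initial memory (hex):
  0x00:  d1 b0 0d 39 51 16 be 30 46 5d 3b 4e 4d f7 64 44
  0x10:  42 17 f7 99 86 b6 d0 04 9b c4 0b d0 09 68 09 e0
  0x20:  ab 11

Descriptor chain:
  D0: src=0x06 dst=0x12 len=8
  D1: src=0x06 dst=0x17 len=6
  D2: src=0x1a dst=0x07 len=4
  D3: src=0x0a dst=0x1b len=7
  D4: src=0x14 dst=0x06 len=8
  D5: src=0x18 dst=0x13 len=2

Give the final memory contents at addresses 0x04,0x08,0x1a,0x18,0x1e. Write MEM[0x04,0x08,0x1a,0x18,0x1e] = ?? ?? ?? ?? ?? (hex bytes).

D0: mem[0x12..0x19] <- [be 30 46 5d 3b 4e 4d f7]
D1: mem[0x17..0x1c] <- [be 30 46 5d 3b 4e]
D2: mem[0x07..0x0a] <- [5d 3b 4e 68]
D3: mem[0x1b..0x21] <- [68 4e 4d f7 64 44 42]
D4: mem[0x06..0x0d] <- [46 5d 3b be 30 46 5d 68]
D5: mem[0x13..0x14] <- [30 46]
query mem[0x04]=0x51, mem[0x08]=0x3b, mem[0x1a]=0x5d, mem[0x18]=0x30, mem[0x1e]=0xf7

MEM[0x04,0x08,0x1a,0x18,0x1e] = 51 3b 5d 30 f7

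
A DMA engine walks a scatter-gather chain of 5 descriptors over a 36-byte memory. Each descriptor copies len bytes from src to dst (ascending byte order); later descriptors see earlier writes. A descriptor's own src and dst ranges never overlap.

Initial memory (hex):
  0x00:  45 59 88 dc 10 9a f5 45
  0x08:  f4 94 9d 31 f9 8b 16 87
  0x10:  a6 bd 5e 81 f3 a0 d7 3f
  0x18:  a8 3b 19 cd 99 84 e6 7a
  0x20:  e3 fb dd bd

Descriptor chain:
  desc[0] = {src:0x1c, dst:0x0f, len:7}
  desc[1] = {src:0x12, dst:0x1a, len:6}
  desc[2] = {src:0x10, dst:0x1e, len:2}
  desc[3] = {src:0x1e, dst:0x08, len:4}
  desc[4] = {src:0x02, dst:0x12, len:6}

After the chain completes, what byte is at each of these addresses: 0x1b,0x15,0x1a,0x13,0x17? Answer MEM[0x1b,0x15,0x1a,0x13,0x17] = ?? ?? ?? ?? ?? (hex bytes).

MEM[0x1b,0x15,0x1a,0x13,0x17] = e3 9a 7a dc 45

  after D0: wrote 7B at 0x0f = 9984e67ae3fbdd
  after D1: wrote 6B at 0x1a = 7ae3fbddd73f
  after D2: wrote 2B at 0x1e = 84e6
  after D3: wrote 4B at 0x08 = 84e6e3fb
  after D4: wrote 6B at 0x12 = 88dc109af545
query mem[0x1b]=0xe3, mem[0x15]=0x9a, mem[0x1a]=0x7a, mem[0x13]=0xdc, mem[0x17]=0x45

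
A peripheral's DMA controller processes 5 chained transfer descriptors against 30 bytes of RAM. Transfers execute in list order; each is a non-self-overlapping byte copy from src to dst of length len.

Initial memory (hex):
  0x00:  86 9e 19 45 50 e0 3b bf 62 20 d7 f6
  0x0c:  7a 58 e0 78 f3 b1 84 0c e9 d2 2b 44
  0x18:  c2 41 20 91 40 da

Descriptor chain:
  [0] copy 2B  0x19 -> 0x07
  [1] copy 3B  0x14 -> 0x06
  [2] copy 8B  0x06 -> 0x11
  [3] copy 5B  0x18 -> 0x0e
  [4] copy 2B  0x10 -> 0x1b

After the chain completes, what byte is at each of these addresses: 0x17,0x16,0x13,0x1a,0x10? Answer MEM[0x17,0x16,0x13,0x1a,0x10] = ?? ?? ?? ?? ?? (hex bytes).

[0] 0x19->0x07 len=2 : 41 20
[1] 0x14->0x06 len=3 : e9 d2 2b
[2] 0x06->0x11 len=8 : e9 d2 2b 20 d7 f6 7a 58
[3] 0x18->0x0e len=5 : 58 41 20 91 40
[4] 0x10->0x1b len=2 : 20 91
query mem[0x17]=0x7a, mem[0x16]=0xf6, mem[0x13]=0x2b, mem[0x1a]=0x20, mem[0x10]=0x20

MEM[0x17,0x16,0x13,0x1a,0x10] = 7a f6 2b 20 20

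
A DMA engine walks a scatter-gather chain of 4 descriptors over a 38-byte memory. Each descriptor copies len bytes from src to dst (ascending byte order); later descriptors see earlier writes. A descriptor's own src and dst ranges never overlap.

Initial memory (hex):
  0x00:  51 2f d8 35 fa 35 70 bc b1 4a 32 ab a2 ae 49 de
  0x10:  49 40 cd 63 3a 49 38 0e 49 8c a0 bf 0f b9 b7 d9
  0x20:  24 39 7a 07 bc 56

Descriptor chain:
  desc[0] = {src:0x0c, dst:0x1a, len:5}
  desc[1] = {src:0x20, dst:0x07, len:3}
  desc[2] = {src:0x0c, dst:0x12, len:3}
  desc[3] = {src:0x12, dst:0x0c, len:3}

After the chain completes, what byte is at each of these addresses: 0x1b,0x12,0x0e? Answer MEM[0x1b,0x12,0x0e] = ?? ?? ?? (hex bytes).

D0: mem[0x1a..0x1e] <- [a2 ae 49 de 49]
D1: mem[0x07..0x09] <- [24 39 7a]
D2: mem[0x12..0x14] <- [a2 ae 49]
D3: mem[0x0c..0x0e] <- [a2 ae 49]
query mem[0x1b]=0xae, mem[0x12]=0xa2, mem[0x0e]=0x49

MEM[0x1b,0x12,0x0e] = ae a2 49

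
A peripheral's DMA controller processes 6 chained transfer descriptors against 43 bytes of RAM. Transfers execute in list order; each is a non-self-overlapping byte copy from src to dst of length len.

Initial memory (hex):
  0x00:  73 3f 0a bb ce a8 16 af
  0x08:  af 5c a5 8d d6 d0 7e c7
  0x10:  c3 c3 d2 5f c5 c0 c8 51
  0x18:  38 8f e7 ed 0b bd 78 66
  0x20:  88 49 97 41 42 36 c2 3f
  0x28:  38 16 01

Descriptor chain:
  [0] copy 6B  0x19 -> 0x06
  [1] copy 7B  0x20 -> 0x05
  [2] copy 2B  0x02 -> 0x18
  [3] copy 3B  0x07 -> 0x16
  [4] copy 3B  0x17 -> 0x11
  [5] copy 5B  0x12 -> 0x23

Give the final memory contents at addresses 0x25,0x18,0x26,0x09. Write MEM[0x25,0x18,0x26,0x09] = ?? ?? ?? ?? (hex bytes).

MEM[0x25,0x18,0x26,0x09] = c5 42 c0 42

  after D0: wrote 6B at 0x06 = 8fe7ed0bbd78
  after D1: wrote 7B at 0x05 = 884997414236c2
  after D2: wrote 2B at 0x18 = 0abb
  after D3: wrote 3B at 0x16 = 974142
  after D4: wrote 3B at 0x11 = 4142bb
  after D5: wrote 5B at 0x23 = 42bbc5c097
query mem[0x25]=0xc5, mem[0x18]=0x42, mem[0x26]=0xc0, mem[0x09]=0x42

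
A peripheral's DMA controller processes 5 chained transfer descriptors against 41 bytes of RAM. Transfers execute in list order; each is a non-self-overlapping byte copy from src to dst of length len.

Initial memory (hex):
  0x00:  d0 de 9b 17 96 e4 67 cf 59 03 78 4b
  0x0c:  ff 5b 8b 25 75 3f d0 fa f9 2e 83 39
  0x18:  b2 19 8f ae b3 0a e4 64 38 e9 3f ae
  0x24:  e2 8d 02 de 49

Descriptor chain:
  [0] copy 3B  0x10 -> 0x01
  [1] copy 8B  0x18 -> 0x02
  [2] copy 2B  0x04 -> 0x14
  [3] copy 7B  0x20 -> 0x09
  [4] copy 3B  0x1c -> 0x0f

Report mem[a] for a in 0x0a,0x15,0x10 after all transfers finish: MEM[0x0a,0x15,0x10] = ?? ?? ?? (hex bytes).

MEM[0x0a,0x15,0x10] = e9 ae 0a

D0: mem[0x01..0x03] <- [75 3f d0]
D1: mem[0x02..0x09] <- [b2 19 8f ae b3 0a e4 64]
D2: mem[0x14..0x15] <- [8f ae]
D3: mem[0x09..0x0f] <- [38 e9 3f ae e2 8d 02]
D4: mem[0x0f..0x11] <- [b3 0a e4]
query mem[0x0a]=0xe9, mem[0x15]=0xae, mem[0x10]=0x0a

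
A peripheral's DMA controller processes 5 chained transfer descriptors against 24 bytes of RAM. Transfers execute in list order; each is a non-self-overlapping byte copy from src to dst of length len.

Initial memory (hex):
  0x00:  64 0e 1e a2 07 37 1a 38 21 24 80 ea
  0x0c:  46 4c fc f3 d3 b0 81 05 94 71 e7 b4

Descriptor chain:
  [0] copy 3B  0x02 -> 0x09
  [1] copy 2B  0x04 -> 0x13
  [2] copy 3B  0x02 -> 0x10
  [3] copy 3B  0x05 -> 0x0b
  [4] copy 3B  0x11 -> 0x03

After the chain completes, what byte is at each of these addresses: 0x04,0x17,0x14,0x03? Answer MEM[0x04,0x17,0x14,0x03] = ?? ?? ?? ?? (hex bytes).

MEM[0x04,0x17,0x14,0x03] = 07 b4 37 a2

#0 dst[0x09+3] := {0x1e,0xa2,0x07}
#1 dst[0x13+2] := {0x07,0x37}
#2 dst[0x10+3] := {0x1e,0xa2,0x07}
#3 dst[0x0b+3] := {0x37,0x1a,0x38}
#4 dst[0x03+3] := {0xa2,0x07,0x07}
query mem[0x04]=0x07, mem[0x17]=0xb4, mem[0x14]=0x37, mem[0x03]=0xa2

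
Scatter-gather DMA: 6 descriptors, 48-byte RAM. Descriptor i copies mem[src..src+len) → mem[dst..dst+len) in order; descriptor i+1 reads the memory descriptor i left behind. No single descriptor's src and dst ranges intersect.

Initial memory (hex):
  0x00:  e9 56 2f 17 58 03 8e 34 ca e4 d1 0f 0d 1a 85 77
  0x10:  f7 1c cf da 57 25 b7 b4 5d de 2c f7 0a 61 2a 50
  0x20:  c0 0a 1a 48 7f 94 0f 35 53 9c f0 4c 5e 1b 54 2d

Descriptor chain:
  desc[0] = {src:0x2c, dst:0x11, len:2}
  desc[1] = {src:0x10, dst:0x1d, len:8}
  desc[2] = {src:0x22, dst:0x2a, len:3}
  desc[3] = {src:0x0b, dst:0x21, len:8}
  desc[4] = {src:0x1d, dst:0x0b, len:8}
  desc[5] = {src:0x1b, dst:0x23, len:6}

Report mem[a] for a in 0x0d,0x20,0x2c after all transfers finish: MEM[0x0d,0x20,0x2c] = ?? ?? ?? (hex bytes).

  after D0: wrote 2B at 0x11 = 5e1b
  after D1: wrote 8B at 0x1d = f75e1bda5725b7b4
  after D2: wrote 3B at 0x2a = 25b7b4
  after D3: wrote 8B at 0x21 = 0f0d1a8577f75e1b
  after D4: wrote 8B at 0x0b = f75e1bda0f0d1a85
  after D5: wrote 6B at 0x23 = f70af75e1bda
query mem[0x0d]=0x1b, mem[0x20]=0xda, mem[0x2c]=0xb4

MEM[0x0d,0x20,0x2c] = 1b da b4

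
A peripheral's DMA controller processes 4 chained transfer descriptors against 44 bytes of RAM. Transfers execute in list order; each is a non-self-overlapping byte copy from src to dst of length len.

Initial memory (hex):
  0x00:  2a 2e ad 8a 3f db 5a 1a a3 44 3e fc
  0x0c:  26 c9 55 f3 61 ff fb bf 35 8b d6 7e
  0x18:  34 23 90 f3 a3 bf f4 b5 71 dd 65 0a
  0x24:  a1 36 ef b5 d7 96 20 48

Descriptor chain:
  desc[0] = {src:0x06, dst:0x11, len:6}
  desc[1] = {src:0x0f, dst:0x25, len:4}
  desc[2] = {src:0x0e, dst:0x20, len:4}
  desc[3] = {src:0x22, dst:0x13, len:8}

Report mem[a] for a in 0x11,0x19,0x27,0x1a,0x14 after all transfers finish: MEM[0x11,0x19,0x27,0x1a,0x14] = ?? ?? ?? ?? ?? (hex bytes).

MEM[0x11,0x19,0x27,0x1a,0x14] = 5a 1a 5a 96 5a

[0] 0x06->0x11 len=6 : 5a 1a a3 44 3e fc
[1] 0x0f->0x25 len=4 : f3 61 5a 1a
[2] 0x0e->0x20 len=4 : 55 f3 61 5a
[3] 0x22->0x13 len=8 : 61 5a a1 f3 61 5a 1a 96
query mem[0x11]=0x5a, mem[0x19]=0x1a, mem[0x27]=0x5a, mem[0x1a]=0x96, mem[0x14]=0x5a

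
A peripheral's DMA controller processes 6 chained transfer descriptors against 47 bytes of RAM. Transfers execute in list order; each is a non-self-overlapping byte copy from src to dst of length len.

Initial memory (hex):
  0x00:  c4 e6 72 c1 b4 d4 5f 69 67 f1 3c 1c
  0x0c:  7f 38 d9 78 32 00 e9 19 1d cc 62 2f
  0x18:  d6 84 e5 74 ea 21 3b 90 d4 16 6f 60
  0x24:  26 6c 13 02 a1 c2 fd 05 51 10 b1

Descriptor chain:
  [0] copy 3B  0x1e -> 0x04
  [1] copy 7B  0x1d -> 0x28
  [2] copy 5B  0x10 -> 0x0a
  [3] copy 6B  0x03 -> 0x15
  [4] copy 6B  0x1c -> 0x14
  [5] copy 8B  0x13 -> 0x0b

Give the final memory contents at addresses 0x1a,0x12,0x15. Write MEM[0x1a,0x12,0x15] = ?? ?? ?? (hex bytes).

MEM[0x1a,0x12,0x15] = 67 67 21

[0] 0x1e->0x04 len=3 : 3b 90 d4
[1] 0x1d->0x28 len=7 : 21 3b 90 d4 16 6f 60
[2] 0x10->0x0a len=5 : 32 00 e9 19 1d
[3] 0x03->0x15 len=6 : c1 3b 90 d4 69 67
[4] 0x1c->0x14 len=6 : ea 21 3b 90 d4 16
[5] 0x13->0x0b len=8 : 19 ea 21 3b 90 d4 16 67
query mem[0x1a]=0x67, mem[0x12]=0x67, mem[0x15]=0x21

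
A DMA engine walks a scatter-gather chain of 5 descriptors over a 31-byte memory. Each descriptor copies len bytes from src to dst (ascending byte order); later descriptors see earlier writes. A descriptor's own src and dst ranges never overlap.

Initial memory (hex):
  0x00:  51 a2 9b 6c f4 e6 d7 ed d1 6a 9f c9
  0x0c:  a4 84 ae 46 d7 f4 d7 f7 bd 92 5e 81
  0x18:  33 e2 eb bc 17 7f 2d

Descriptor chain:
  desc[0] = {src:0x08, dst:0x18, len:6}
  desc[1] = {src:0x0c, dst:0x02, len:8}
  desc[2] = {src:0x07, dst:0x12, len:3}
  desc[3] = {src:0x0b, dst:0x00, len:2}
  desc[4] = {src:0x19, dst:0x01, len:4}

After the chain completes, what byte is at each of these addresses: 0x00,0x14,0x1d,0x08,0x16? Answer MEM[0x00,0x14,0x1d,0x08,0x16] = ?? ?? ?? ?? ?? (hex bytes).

MEM[0x00,0x14,0x1d,0x08,0x16] = c9 f7 84 d7 5e

D0: mem[0x18..0x1d] <- [d1 6a 9f c9 a4 84]
D1: mem[0x02..0x09] <- [a4 84 ae 46 d7 f4 d7 f7]
D2: mem[0x12..0x14] <- [f4 d7 f7]
D3: mem[0x00..0x01] <- [c9 a4]
D4: mem[0x01..0x04] <- [6a 9f c9 a4]
query mem[0x00]=0xc9, mem[0x14]=0xf7, mem[0x1d]=0x84, mem[0x08]=0xd7, mem[0x16]=0x5e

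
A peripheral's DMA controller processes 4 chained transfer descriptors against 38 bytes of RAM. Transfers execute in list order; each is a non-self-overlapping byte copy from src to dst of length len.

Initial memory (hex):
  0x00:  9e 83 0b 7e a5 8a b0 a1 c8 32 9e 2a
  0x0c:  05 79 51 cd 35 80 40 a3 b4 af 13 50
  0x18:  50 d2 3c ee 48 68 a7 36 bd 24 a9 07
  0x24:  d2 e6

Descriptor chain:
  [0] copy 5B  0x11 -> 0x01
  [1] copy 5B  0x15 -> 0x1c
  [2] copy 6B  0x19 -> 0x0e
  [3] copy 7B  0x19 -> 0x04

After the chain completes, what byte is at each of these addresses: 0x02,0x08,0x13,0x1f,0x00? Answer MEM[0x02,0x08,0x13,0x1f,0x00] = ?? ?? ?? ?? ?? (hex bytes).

#0 dst[0x01+5] := {0x80,0x40,0xa3,0xb4,0xaf}
#1 dst[0x1c+5] := {0xaf,0x13,0x50,0x50,0xd2}
#2 dst[0x0e+6] := {0xd2,0x3c,0xee,0xaf,0x13,0x50}
#3 dst[0x04+7] := {0xd2,0x3c,0xee,0xaf,0x13,0x50,0x50}
query mem[0x02]=0x40, mem[0x08]=0x13, mem[0x13]=0x50, mem[0x1f]=0x50, mem[0x00]=0x9e

MEM[0x02,0x08,0x13,0x1f,0x00] = 40 13 50 50 9e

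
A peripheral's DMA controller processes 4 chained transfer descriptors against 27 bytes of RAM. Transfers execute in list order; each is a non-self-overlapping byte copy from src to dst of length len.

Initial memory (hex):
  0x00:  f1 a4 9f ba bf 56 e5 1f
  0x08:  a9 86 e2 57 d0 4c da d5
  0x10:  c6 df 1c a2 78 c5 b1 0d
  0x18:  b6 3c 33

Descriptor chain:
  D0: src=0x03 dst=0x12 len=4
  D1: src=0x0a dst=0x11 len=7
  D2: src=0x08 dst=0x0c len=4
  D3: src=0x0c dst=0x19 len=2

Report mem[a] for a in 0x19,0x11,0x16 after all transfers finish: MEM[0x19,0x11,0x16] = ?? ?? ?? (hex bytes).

MEM[0x19,0x11,0x16] = a9 e2 d5

  after D0: wrote 4B at 0x12 = babf56e5
  after D1: wrote 7B at 0x11 = e257d04cdad5c6
  after D2: wrote 4B at 0x0c = a986e257
  after D3: wrote 2B at 0x19 = a986
query mem[0x19]=0xa9, mem[0x11]=0xe2, mem[0x16]=0xd5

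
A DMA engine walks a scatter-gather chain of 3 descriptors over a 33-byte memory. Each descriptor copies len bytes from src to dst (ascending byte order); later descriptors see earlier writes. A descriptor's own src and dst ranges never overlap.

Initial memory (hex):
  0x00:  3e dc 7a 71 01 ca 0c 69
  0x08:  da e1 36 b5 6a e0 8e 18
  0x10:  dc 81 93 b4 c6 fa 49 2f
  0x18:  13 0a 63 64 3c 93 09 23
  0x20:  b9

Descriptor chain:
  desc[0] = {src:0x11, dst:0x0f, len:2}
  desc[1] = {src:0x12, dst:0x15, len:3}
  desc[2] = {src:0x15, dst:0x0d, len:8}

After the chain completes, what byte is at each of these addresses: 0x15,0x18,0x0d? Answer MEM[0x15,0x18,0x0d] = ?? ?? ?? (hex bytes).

MEM[0x15,0x18,0x0d] = 93 13 93

[0] 0x11->0x0f len=2 : 81 93
[1] 0x12->0x15 len=3 : 93 b4 c6
[2] 0x15->0x0d len=8 : 93 b4 c6 13 0a 63 64 3c
query mem[0x15]=0x93, mem[0x18]=0x13, mem[0x0d]=0x93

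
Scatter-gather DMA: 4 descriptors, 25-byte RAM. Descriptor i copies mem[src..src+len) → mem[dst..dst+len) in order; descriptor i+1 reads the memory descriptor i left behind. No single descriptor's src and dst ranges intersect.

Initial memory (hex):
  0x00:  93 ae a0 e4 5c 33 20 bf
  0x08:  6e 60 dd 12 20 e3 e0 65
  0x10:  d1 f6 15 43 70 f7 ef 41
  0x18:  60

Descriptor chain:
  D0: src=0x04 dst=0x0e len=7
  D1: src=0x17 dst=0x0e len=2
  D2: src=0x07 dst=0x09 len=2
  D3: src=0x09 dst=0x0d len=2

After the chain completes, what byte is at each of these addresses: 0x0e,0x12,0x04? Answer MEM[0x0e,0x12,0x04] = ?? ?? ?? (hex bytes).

MEM[0x0e,0x12,0x04] = 6e 6e 5c

#0 dst[0x0e+7] := {0x5c,0x33,0x20,0xbf,0x6e,0x60,0xdd}
#1 dst[0x0e+2] := {0x41,0x60}
#2 dst[0x09+2] := {0xbf,0x6e}
#3 dst[0x0d+2] := {0xbf,0x6e}
query mem[0x0e]=0x6e, mem[0x12]=0x6e, mem[0x04]=0x5c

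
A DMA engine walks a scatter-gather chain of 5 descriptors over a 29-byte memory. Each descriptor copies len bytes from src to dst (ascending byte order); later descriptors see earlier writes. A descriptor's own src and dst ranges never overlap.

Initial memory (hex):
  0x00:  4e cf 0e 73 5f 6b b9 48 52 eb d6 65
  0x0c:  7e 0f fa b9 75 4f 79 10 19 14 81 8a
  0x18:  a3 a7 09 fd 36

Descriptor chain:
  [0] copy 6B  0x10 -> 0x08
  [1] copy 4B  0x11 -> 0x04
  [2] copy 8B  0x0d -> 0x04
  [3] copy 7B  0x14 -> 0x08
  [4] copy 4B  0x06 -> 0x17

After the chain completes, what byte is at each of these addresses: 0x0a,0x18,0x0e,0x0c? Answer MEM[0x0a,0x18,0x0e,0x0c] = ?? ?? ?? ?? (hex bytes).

  after D0: wrote 6B at 0x08 = 754f79101914
  after D1: wrote 4B at 0x04 = 4f791019
  after D2: wrote 8B at 0x04 = 14fab9754f791019
  after D3: wrote 7B at 0x08 = 1914818aa3a709
  after D4: wrote 4B at 0x17 = b9751914
query mem[0x0a]=0x81, mem[0x18]=0x75, mem[0x0e]=0x09, mem[0x0c]=0xa3

MEM[0x0a,0x18,0x0e,0x0c] = 81 75 09 a3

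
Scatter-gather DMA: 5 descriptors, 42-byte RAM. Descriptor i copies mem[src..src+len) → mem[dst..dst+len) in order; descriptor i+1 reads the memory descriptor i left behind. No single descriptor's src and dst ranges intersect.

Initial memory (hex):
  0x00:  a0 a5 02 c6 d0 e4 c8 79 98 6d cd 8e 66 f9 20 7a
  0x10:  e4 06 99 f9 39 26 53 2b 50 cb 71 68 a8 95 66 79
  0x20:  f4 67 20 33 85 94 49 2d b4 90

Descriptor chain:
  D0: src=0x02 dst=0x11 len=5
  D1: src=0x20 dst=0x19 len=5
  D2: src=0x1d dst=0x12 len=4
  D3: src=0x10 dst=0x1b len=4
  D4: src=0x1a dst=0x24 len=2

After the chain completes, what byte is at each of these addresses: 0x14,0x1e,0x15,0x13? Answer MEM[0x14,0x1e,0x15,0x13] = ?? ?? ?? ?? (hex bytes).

MEM[0x14,0x1e,0x15,0x13] = 79 66 f4 66

#0 dst[0x11+5] := {0x02,0xc6,0xd0,0xe4,0xc8}
#1 dst[0x19+5] := {0xf4,0x67,0x20,0x33,0x85}
#2 dst[0x12+4] := {0x85,0x66,0x79,0xf4}
#3 dst[0x1b+4] := {0xe4,0x02,0x85,0x66}
#4 dst[0x24+2] := {0x67,0xe4}
query mem[0x14]=0x79, mem[0x1e]=0x66, mem[0x15]=0xf4, mem[0x13]=0x66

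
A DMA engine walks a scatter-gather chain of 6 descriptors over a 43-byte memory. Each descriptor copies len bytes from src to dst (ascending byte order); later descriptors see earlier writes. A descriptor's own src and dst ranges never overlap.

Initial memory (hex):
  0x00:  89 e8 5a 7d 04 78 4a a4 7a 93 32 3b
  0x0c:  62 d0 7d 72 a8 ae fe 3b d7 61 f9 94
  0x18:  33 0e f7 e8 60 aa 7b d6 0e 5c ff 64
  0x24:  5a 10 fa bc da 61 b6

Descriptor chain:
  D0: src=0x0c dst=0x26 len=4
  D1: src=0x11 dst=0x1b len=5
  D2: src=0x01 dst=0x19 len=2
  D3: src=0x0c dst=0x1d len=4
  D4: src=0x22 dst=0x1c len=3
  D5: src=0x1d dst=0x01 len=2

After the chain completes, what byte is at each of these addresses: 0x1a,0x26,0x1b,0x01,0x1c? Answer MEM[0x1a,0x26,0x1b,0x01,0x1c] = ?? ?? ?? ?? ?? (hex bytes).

MEM[0x1a,0x26,0x1b,0x01,0x1c] = 5a 62 ae 64 ff

  after D0: wrote 4B at 0x26 = 62d07d72
  after D1: wrote 5B at 0x1b = aefe3bd761
  after D2: wrote 2B at 0x19 = e85a
  after D3: wrote 4B at 0x1d = 62d07d72
  after D4: wrote 3B at 0x1c = ff645a
  after D5: wrote 2B at 0x01 = 645a
query mem[0x1a]=0x5a, mem[0x26]=0x62, mem[0x1b]=0xae, mem[0x01]=0x64, mem[0x1c]=0xff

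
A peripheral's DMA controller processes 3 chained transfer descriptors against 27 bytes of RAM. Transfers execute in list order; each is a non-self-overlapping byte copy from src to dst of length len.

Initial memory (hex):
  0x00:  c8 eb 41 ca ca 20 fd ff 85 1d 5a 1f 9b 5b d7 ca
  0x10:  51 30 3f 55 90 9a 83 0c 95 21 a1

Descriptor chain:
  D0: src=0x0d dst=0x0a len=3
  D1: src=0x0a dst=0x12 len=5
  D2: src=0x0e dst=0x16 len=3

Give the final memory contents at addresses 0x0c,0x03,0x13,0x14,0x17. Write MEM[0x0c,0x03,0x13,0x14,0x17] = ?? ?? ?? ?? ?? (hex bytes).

MEM[0x0c,0x03,0x13,0x14,0x17] = ca ca d7 ca ca

  after D0: wrote 3B at 0x0a = 5bd7ca
  after D1: wrote 5B at 0x12 = 5bd7ca5bd7
  after D2: wrote 3B at 0x16 = d7ca51
query mem[0x0c]=0xca, mem[0x03]=0xca, mem[0x13]=0xd7, mem[0x14]=0xca, mem[0x17]=0xca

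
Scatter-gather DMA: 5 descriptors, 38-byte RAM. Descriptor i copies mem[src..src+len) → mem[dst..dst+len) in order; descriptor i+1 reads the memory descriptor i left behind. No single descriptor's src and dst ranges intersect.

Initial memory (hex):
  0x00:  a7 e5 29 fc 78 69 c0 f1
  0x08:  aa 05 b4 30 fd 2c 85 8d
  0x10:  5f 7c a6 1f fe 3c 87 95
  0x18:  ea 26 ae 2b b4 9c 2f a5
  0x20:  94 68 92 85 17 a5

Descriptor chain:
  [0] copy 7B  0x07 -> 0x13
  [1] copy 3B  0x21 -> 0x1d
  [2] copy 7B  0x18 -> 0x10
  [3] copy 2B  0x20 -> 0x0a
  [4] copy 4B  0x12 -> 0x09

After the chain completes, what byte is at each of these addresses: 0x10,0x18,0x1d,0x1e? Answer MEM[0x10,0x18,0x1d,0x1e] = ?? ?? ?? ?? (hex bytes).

MEM[0x10,0x18,0x1d,0x1e] = fd fd 68 92

D0: mem[0x13..0x19] <- [f1 aa 05 b4 30 fd 2c]
D1: mem[0x1d..0x1f] <- [68 92 85]
D2: mem[0x10..0x16] <- [fd 2c ae 2b b4 68 92]
D3: mem[0x0a..0x0b] <- [94 68]
D4: mem[0x09..0x0c] <- [ae 2b b4 68]
query mem[0x10]=0xfd, mem[0x18]=0xfd, mem[0x1d]=0x68, mem[0x1e]=0x92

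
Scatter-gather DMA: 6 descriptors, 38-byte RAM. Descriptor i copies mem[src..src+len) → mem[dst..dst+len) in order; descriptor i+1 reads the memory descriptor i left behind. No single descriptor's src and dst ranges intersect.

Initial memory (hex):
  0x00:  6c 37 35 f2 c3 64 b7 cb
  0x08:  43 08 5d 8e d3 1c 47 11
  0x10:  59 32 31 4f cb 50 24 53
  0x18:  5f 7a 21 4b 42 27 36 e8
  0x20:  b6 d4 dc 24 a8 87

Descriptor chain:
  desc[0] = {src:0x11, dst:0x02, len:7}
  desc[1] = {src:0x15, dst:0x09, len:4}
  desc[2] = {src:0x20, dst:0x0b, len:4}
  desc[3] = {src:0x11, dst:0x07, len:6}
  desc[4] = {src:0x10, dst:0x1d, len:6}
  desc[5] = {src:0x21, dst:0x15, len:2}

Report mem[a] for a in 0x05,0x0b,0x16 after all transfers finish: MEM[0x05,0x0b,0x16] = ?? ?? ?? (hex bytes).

MEM[0x05,0x0b,0x16] = cb 50 50

  after D0: wrote 7B at 0x02 = 32314fcb502453
  after D1: wrote 4B at 0x09 = 5024535f
  after D2: wrote 4B at 0x0b = b6d4dc24
  after D3: wrote 6B at 0x07 = 32314fcb5024
  after D4: wrote 6B at 0x1d = 5932314fcb50
  after D5: wrote 2B at 0x15 = cb50
query mem[0x05]=0xcb, mem[0x0b]=0x50, mem[0x16]=0x50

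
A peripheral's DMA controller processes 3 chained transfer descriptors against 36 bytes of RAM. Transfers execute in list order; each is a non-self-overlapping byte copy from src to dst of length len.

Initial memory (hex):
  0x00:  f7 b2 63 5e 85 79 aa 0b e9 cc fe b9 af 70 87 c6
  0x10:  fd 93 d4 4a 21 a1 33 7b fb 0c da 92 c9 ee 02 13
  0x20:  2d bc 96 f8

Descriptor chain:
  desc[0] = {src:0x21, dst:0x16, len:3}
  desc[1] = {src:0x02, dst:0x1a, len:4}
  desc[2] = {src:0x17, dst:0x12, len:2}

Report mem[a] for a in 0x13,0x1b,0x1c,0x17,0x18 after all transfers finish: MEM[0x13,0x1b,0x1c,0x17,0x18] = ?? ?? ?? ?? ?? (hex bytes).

[0] 0x21->0x16 len=3 : bc 96 f8
[1] 0x02->0x1a len=4 : 63 5e 85 79
[2] 0x17->0x12 len=2 : 96 f8
query mem[0x13]=0xf8, mem[0x1b]=0x5e, mem[0x1c]=0x85, mem[0x17]=0x96, mem[0x18]=0xf8

MEM[0x13,0x1b,0x1c,0x17,0x18] = f8 5e 85 96 f8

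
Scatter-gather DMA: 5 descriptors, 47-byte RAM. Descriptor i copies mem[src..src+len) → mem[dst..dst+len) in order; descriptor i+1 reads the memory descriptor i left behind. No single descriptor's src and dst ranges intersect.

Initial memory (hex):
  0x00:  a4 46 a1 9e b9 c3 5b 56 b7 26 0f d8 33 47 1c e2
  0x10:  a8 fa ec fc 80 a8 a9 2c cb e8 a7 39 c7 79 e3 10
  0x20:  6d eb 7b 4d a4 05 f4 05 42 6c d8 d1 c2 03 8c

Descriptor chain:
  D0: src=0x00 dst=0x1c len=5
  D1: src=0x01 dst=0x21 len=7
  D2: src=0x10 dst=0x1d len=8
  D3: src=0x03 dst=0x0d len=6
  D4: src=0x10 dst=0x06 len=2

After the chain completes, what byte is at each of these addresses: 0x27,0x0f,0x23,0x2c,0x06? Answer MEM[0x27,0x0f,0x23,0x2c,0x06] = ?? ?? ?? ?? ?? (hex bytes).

#0 dst[0x1c+5] := {0xa4,0x46,0xa1,0x9e,0xb9}
#1 dst[0x21+7] := {0x46,0xa1,0x9e,0xb9,0xc3,0x5b,0x56}
#2 dst[0x1d+8] := {0xa8,0xfa,0xec,0xfc,0x80,0xa8,0xa9,0x2c}
#3 dst[0x0d+6] := {0x9e,0xb9,0xc3,0x5b,0x56,0xb7}
#4 dst[0x06+2] := {0x5b,0x56}
query mem[0x27]=0x56, mem[0x0f]=0xc3, mem[0x23]=0xa9, mem[0x2c]=0xc2, mem[0x06]=0x5b

MEM[0x27,0x0f,0x23,0x2c,0x06] = 56 c3 a9 c2 5b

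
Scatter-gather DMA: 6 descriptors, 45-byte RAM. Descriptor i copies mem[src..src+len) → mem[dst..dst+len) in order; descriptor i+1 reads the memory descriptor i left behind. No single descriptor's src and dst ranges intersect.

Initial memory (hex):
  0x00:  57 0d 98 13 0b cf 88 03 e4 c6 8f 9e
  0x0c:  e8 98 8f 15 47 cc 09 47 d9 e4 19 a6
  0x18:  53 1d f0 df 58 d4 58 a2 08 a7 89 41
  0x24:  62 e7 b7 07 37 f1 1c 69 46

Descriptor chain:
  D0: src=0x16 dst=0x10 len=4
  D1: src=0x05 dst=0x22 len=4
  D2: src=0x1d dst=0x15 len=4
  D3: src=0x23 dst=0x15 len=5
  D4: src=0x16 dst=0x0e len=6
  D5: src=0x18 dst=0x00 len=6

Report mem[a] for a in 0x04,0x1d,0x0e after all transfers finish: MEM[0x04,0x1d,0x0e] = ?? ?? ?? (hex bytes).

  after D0: wrote 4B at 0x10 = 19a6531d
  after D1: wrote 4B at 0x22 = cf8803e4
  after D2: wrote 4B at 0x15 = d458a208
  after D3: wrote 5B at 0x15 = 8803e4b707
  after D4: wrote 6B at 0x0e = 03e4b707f0df
  after D5: wrote 6B at 0x00 = b707f0df58d4
query mem[0x04]=0x58, mem[0x1d]=0xd4, mem[0x0e]=0x03

MEM[0x04,0x1d,0x0e] = 58 d4 03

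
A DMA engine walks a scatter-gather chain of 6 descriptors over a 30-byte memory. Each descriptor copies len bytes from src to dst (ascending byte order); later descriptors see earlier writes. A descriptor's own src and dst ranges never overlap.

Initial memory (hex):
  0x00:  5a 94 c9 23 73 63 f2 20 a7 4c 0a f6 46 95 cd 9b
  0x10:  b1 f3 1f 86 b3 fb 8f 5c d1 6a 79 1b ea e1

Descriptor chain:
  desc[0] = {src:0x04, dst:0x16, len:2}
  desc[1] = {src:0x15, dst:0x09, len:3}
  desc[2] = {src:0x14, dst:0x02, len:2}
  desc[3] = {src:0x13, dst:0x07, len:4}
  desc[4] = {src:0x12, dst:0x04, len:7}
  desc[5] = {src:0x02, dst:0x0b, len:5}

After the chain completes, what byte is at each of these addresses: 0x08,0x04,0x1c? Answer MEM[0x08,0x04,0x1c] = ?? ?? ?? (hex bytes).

MEM[0x08,0x04,0x1c] = 73 1f ea

[0] 0x04->0x16 len=2 : 73 63
[1] 0x15->0x09 len=3 : fb 73 63
[2] 0x14->0x02 len=2 : b3 fb
[3] 0x13->0x07 len=4 : 86 b3 fb 73
[4] 0x12->0x04 len=7 : 1f 86 b3 fb 73 63 d1
[5] 0x02->0x0b len=5 : b3 fb 1f 86 b3
query mem[0x08]=0x73, mem[0x04]=0x1f, mem[0x1c]=0xea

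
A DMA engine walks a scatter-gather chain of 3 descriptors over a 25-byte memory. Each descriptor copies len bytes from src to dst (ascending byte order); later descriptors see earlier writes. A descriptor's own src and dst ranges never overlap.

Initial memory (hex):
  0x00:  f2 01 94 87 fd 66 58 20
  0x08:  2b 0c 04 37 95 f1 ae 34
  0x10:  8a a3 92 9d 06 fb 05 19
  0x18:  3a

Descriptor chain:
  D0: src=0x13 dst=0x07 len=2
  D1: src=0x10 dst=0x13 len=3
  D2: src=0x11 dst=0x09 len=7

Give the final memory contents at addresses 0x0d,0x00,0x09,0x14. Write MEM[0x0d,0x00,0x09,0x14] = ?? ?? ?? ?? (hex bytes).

D0: mem[0x07..0x08] <- [9d 06]
D1: mem[0x13..0x15] <- [8a a3 92]
D2: mem[0x09..0x0f] <- [a3 92 8a a3 92 05 19]
query mem[0x0d]=0x92, mem[0x00]=0xf2, mem[0x09]=0xa3, mem[0x14]=0xa3

MEM[0x0d,0x00,0x09,0x14] = 92 f2 a3 a3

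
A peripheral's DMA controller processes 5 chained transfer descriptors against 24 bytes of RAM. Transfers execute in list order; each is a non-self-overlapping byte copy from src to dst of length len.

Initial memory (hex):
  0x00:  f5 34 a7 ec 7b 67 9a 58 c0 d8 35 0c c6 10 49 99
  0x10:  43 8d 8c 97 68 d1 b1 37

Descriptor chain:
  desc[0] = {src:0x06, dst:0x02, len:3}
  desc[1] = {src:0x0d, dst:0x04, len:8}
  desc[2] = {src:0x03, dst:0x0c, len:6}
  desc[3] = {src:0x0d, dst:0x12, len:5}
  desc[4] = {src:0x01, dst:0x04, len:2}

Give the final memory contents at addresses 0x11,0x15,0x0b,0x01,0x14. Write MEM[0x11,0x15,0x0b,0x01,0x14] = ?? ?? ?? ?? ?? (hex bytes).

MEM[0x11,0x15,0x0b,0x01,0x14] = 8d 43 68 34 99

#0 dst[0x02+3] := {0x9a,0x58,0xc0}
#1 dst[0x04+8] := {0x10,0x49,0x99,0x43,0x8d,0x8c,0x97,0x68}
#2 dst[0x0c+6] := {0x58,0x10,0x49,0x99,0x43,0x8d}
#3 dst[0x12+5] := {0x10,0x49,0x99,0x43,0x8d}
#4 dst[0x04+2] := {0x34,0x9a}
query mem[0x11]=0x8d, mem[0x15]=0x43, mem[0x0b]=0x68, mem[0x01]=0x34, mem[0x14]=0x99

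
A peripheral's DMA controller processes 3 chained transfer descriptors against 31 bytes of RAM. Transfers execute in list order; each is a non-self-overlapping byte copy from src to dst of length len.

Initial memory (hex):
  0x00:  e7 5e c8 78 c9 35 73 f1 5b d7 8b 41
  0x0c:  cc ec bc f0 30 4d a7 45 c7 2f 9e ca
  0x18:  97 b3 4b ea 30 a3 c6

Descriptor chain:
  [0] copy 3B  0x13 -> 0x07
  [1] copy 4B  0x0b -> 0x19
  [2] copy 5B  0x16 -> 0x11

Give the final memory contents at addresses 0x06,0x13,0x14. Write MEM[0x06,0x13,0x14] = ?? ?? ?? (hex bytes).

MEM[0x06,0x13,0x14] = 73 97 41

[0] 0x13->0x07 len=3 : 45 c7 2f
[1] 0x0b->0x19 len=4 : 41 cc ec bc
[2] 0x16->0x11 len=5 : 9e ca 97 41 cc
query mem[0x06]=0x73, mem[0x13]=0x97, mem[0x14]=0x41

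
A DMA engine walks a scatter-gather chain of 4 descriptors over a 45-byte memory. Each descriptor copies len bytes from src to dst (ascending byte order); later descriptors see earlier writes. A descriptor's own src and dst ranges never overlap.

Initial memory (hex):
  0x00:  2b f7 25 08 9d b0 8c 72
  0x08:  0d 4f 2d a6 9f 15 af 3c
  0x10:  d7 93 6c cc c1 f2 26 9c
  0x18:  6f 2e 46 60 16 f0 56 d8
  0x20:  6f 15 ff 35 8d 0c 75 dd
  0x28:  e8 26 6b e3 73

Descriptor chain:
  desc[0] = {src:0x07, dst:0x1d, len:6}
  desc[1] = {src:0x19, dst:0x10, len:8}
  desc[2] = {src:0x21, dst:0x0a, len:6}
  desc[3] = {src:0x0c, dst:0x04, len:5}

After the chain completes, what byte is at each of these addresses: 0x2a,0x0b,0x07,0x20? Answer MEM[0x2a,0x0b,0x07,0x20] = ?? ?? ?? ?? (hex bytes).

MEM[0x2a,0x0b,0x07,0x20] = 6b 9f 75 2d

  after D0: wrote 6B at 0x1d = 720d4f2da69f
  after D1: wrote 8B at 0x10 = 2e466016720d4f2d
  after D2: wrote 6B at 0x0a = a69f358d0c75
  after D3: wrote 5B at 0x04 = 358d0c752e
query mem[0x2a]=0x6b, mem[0x0b]=0x9f, mem[0x07]=0x75, mem[0x20]=0x2d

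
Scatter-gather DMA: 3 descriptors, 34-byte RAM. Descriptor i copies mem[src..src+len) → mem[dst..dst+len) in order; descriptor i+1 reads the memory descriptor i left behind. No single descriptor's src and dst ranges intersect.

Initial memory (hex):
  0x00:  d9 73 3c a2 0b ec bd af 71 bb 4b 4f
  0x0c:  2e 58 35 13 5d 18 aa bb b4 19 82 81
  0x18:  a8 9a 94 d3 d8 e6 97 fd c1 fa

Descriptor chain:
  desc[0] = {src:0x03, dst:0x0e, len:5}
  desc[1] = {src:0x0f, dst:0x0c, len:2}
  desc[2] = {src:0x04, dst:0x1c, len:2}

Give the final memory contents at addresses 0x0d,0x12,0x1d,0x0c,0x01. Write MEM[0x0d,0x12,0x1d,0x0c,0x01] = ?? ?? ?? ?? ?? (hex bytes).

MEM[0x0d,0x12,0x1d,0x0c,0x01] = ec af ec 0b 73

#0 dst[0x0e+5] := {0xa2,0x0b,0xec,0xbd,0xaf}
#1 dst[0x0c+2] := {0x0b,0xec}
#2 dst[0x1c+2] := {0x0b,0xec}
query mem[0x0d]=0xec, mem[0x12]=0xaf, mem[0x1d]=0xec, mem[0x0c]=0x0b, mem[0x01]=0x73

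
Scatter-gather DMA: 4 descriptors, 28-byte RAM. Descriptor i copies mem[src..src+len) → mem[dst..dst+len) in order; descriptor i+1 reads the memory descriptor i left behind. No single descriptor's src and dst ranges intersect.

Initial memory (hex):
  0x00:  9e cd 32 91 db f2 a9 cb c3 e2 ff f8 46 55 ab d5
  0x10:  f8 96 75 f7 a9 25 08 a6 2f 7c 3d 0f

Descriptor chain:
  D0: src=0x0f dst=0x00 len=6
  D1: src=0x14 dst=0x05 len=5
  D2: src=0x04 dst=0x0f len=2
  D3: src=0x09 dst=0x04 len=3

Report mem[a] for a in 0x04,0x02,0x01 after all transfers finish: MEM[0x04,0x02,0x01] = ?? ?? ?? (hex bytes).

MEM[0x04,0x02,0x01] = 2f 96 f8

#0 dst[0x00+6] := {0xd5,0xf8,0x96,0x75,0xf7,0xa9}
#1 dst[0x05+5] := {0xa9,0x25,0x08,0xa6,0x2f}
#2 dst[0x0f+2] := {0xf7,0xa9}
#3 dst[0x04+3] := {0x2f,0xff,0xf8}
query mem[0x04]=0x2f, mem[0x02]=0x96, mem[0x01]=0xf8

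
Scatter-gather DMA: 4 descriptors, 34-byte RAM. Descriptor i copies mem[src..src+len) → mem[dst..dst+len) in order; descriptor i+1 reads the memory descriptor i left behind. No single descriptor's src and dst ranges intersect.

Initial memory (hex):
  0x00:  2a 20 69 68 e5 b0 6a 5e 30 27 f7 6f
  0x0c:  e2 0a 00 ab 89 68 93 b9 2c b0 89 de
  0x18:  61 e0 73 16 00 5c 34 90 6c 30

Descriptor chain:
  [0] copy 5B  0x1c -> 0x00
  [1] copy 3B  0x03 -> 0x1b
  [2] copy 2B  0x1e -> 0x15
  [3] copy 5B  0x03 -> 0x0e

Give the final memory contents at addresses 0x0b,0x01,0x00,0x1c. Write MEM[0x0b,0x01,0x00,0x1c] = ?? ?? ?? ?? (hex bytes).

MEM[0x0b,0x01,0x00,0x1c] = 6f 5c 00 6c

D0: mem[0x00..0x04] <- [00 5c 34 90 6c]
D1: mem[0x1b..0x1d] <- [90 6c b0]
D2: mem[0x15..0x16] <- [34 90]
D3: mem[0x0e..0x12] <- [90 6c b0 6a 5e]
query mem[0x0b]=0x6f, mem[0x01]=0x5c, mem[0x00]=0x00, mem[0x1c]=0x6c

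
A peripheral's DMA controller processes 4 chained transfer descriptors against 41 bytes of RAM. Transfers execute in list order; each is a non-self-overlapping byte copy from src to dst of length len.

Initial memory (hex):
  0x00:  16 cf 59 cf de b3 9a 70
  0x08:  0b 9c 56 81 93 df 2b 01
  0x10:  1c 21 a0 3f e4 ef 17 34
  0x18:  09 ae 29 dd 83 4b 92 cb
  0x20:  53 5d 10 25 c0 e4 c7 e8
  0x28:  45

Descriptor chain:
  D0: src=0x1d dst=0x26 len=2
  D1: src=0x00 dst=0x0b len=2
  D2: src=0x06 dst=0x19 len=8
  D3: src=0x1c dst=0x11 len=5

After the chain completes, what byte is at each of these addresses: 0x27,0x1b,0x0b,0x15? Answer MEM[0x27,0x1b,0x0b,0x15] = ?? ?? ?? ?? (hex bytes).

MEM[0x27,0x1b,0x0b,0x15] = 92 0b 16 df

[0] 0x1d->0x26 len=2 : 4b 92
[1] 0x00->0x0b len=2 : 16 cf
[2] 0x06->0x19 len=8 : 9a 70 0b 9c 56 16 cf df
[3] 0x1c->0x11 len=5 : 9c 56 16 cf df
query mem[0x27]=0x92, mem[0x1b]=0x0b, mem[0x0b]=0x16, mem[0x15]=0xdf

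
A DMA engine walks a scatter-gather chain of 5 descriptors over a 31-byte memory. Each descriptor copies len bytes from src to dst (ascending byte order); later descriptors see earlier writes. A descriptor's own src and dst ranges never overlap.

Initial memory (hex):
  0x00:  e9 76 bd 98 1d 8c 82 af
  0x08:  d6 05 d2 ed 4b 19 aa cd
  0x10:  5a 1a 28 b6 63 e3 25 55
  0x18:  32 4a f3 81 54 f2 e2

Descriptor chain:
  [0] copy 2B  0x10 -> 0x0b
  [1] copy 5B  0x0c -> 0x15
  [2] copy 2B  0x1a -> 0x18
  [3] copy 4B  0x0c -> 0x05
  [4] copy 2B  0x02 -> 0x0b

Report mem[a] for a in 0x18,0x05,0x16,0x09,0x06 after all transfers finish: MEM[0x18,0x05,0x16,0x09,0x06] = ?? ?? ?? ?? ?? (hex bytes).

D0: mem[0x0b..0x0c] <- [5a 1a]
D1: mem[0x15..0x19] <- [1a 19 aa cd 5a]
D2: mem[0x18..0x19] <- [f3 81]
D3: mem[0x05..0x08] <- [1a 19 aa cd]
D4: mem[0x0b..0x0c] <- [bd 98]
query mem[0x18]=0xf3, mem[0x05]=0x1a, mem[0x16]=0x19, mem[0x09]=0x05, mem[0x06]=0x19

MEM[0x18,0x05,0x16,0x09,0x06] = f3 1a 19 05 19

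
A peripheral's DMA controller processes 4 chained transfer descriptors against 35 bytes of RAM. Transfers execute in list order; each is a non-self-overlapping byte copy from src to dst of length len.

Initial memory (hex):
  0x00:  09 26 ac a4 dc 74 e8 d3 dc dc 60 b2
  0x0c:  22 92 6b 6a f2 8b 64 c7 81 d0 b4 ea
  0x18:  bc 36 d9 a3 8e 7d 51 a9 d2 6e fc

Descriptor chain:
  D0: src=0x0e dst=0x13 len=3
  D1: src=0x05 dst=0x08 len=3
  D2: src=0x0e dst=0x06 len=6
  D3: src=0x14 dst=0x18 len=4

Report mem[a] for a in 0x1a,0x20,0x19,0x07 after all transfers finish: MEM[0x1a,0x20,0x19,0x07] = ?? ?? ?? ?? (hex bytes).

MEM[0x1a,0x20,0x19,0x07] = b4 d2 f2 6a

  after D0: wrote 3B at 0x13 = 6b6af2
  after D1: wrote 3B at 0x08 = 74e8d3
  after D2: wrote 6B at 0x06 = 6b6af28b646b
  after D3: wrote 4B at 0x18 = 6af2b4ea
query mem[0x1a]=0xb4, mem[0x20]=0xd2, mem[0x19]=0xf2, mem[0x07]=0x6a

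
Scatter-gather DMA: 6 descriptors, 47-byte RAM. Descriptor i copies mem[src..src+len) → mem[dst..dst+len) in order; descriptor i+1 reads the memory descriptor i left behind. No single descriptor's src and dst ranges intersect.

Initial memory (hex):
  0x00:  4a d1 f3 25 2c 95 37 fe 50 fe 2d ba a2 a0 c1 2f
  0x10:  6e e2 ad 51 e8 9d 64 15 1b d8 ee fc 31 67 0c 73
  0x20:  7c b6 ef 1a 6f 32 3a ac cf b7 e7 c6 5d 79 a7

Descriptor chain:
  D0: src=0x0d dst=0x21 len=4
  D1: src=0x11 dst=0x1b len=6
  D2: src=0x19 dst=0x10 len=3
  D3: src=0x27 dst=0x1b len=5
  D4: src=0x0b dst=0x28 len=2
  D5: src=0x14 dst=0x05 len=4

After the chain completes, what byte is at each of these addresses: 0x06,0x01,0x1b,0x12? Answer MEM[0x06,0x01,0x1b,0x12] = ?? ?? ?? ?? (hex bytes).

MEM[0x06,0x01,0x1b,0x12] = 9d d1 ac e2

[0] 0x0d->0x21 len=4 : a0 c1 2f 6e
[1] 0x11->0x1b len=6 : e2 ad 51 e8 9d 64
[2] 0x19->0x10 len=3 : d8 ee e2
[3] 0x27->0x1b len=5 : ac cf b7 e7 c6
[4] 0x0b->0x28 len=2 : ba a2
[5] 0x14->0x05 len=4 : e8 9d 64 15
query mem[0x06]=0x9d, mem[0x01]=0xd1, mem[0x1b]=0xac, mem[0x12]=0xe2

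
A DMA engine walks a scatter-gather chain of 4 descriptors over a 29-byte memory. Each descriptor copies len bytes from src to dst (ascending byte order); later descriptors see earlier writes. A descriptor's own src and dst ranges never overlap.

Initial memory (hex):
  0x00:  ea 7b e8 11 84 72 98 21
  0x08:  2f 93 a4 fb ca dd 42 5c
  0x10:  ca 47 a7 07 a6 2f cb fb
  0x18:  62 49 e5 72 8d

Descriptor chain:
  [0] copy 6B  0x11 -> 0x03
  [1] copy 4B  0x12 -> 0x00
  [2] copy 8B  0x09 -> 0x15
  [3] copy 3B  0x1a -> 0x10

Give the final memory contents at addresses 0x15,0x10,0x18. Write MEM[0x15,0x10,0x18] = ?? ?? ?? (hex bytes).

MEM[0x15,0x10,0x18] = 93 42 ca

#0 dst[0x03+6] := {0x47,0xa7,0x07,0xa6,0x2f,0xcb}
#1 dst[0x00+4] := {0xa7,0x07,0xa6,0x2f}
#2 dst[0x15+8] := {0x93,0xa4,0xfb,0xca,0xdd,0x42,0x5c,0xca}
#3 dst[0x10+3] := {0x42,0x5c,0xca}
query mem[0x15]=0x93, mem[0x10]=0x42, mem[0x18]=0xca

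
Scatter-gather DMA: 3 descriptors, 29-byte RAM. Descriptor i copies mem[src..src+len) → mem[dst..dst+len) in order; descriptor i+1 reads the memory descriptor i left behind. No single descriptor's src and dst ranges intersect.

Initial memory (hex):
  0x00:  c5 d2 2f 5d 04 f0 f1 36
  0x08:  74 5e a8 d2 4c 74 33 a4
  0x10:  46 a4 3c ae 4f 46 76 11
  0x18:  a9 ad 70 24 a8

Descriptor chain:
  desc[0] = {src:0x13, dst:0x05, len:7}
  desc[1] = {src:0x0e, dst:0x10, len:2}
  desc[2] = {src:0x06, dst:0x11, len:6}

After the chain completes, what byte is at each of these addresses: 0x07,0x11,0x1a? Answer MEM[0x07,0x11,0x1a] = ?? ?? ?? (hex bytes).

MEM[0x07,0x11,0x1a] = 46 4f 70

[0] 0x13->0x05 len=7 : ae 4f 46 76 11 a9 ad
[1] 0x0e->0x10 len=2 : 33 a4
[2] 0x06->0x11 len=6 : 4f 46 76 11 a9 ad
query mem[0x07]=0x46, mem[0x11]=0x4f, mem[0x1a]=0x70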